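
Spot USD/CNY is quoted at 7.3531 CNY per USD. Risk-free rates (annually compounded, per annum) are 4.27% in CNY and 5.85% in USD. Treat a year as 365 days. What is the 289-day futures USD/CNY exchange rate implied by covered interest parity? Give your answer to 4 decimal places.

By covered interest parity, F = S · (1+r_CNY)^T / (1+r_USD)^T
= 7.3531 × 1.033661 / 1.046044 = 7.3531 × 0.988162
F = 7.2661 CNY per USD

7.2661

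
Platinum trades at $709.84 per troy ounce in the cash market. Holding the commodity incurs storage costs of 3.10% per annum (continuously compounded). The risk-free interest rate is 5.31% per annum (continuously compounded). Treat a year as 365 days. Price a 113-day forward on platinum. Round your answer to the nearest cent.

Net carry = r + u − y = 0.0531 + 0.0310 − 0.0000 = 0.0841
F = S·e^((r+u−y)T) = 709.84 · e^(0.0841 × 113/365) = 709.84 · e^0.026036
= 709.84 × 1.026378 = $728.56 per troy ounce

$728.56 per troy ounce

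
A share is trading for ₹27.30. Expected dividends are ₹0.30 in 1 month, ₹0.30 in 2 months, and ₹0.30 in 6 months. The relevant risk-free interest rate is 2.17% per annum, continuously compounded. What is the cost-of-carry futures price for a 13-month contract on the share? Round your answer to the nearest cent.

₹27.03

PV(dividends) I = 0.30·e^(−0.0217·1/12) + 0.30·e^(−0.0217·2/12) + 0.30·e^(−0.0217·6/12)
I = 0.2995 + 0.2989 + 0.2968 = 0.8952
F = (S − I)·e^(rT) = (27.30 − 0.8952) · e^(0.0217·13/12)
= 26.4048 · e^0.023508 = 26.4048 × 1.023786 = ₹27.03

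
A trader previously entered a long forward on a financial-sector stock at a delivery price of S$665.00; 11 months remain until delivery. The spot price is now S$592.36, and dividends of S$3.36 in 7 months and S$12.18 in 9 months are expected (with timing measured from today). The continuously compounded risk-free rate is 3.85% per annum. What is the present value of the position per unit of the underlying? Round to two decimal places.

PV(remaining dividends) I = 3.36·e^(−0.0385·7/12) + 12.18·e^(−0.0385·9/12) = 15.1187
Current forward F = (S − I)·e^(rT) = (592.36 − 15.1187)·e^(0.0385·11/12) = 577.2413 × 1.035922 = 597.9770
Value (long) = (F − K)·e^(−rT) = (597.9770 − 665.00) × 0.965324 = -64.6989
Value = -S$64.70

-S$64.70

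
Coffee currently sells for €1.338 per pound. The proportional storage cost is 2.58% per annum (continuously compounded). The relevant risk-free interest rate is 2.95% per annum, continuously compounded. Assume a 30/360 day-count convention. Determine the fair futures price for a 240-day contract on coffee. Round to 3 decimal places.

€1.388 per pound

Net carry = r + u − y = 0.0295 + 0.0258 − 0.0000 = 0.0553
F = S·e^((r+u−y)T) = 1.338 · e^(0.0553 × 240/360) = 1.338 · e^0.036867
= 1.338 × 1.037555 = €1.388 per pound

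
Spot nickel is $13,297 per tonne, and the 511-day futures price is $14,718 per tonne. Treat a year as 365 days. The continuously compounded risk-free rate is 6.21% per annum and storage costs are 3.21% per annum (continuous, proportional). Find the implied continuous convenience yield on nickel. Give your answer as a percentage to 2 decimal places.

2.17%

F = S·e^((r+u−y)T) ⇒ (r+u−y) = ln(F/S)/T
ln(14718/13297) = 0.101533; /T ⇒ 0.072524
y = r + u − ln(F/S)/T = 0.0621 + 0.0321 − 0.072524 = 0.021676
y = 2.17%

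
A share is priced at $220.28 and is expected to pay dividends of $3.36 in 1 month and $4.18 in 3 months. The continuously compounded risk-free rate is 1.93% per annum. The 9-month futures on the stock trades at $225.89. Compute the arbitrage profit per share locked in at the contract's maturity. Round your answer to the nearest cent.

$10.02 per share

PV(dividends) I = 3.36·e^(−0.0193·1/12) + 4.18·e^(−0.0193·3/12) = 7.5145
Fair futures F* = (S − I)·e^(rT) = (220.28 − 7.5145)·e^0.014475 = 212.7655 × 1.014580 = 215.8676
Market $225.89 > fair 215.8676: forward overpriced → cash-and-carry (borrow at r, buy the stock and collect the dividends, short the forward).
Profit at T = |F_mkt − F*| = |225.89 − 215.8676| = $10.02 per share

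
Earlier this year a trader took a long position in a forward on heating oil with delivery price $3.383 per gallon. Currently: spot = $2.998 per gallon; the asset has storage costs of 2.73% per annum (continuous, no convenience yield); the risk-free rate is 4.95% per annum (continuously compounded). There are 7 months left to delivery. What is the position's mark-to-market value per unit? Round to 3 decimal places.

Current fair forward for the remaining 7 months: F = S·e^((r + u)·T), (r + u) = 0.0495 + 0.0273 = 0.0768
F = 2.998 · e^(0.0768 × 7/12) = 2.998 × 1.045819 = 3.1354
Value of long forward = (F − K)·e^(−rT) = (3.1354 − 3.383) · e^(−0.0495·7/12)
= -0.2476 × 0.971538 = -0.241

-$0.241 per gallon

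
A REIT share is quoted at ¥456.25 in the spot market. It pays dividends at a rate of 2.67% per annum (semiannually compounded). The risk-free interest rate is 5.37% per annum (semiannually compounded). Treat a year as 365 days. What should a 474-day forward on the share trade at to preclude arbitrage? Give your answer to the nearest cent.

¥472.21

F = S · (1+r/2)^(2T) / (1+q/2)^(2T)
= 456.25 × 1.071240 / 1.035044 = 456.25 × 1.034970
F = ¥472.21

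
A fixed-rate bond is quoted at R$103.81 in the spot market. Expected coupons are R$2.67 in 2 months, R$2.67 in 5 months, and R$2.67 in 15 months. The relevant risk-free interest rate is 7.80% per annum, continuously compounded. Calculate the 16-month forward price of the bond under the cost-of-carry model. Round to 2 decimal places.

R$106.71

PV(coupons) I = 2.67·e^(−0.0780·2/12) + 2.67·e^(−0.0780·5/12) + 2.67·e^(−0.0780·15/12)
I = 2.6355 + 2.5846 + 2.4220 = 7.6421
F = (S − I)·e^(rT) = (103.81 − 7.6421) · e^(0.0780·16/12)
= 96.1679 · e^0.104000 = 96.1679 × 1.109600 = R$106.71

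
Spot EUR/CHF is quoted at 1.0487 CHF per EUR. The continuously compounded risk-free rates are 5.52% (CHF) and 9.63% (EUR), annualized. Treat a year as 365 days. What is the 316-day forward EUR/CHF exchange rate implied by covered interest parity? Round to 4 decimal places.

1.0120

F = S·e^((r_CHF − r_EUR)T) = 1.0487 · e^((0.0552 − 0.0963) × 316/365)
= 1.0487 · e^-0.035582 = 1.0487 × 0.965044
F = 1.0120 CHF per EUR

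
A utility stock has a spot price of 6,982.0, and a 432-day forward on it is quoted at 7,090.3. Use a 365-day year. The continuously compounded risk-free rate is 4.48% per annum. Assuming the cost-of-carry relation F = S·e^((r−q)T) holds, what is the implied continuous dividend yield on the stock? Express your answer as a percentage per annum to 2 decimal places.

From F = S·e^((r−q)T): (r − q) = ln(F/S)/T
ln(7090.3/6982.0) = ln(1.015511) = 0.015392
(r − q) = 0.015392 / (432/365) = 0.013005
q = r − ln(F/S)/T = 0.0448 − 0.013005 = 0.031795
q = 3.18%

3.18%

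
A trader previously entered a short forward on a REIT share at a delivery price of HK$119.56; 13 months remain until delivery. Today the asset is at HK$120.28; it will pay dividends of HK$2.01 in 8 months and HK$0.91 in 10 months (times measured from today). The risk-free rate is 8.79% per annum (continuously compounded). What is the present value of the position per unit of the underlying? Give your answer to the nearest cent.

-HK$8.84

PV(remaining dividends) I = 2.01·e^(−0.0879·8/12) + 0.91·e^(−0.0879·10/12) = 2.7413
Current forward F = (S − I)·e^(rT) = (120.28 − 2.7413)·e^(0.0879·13/12) = 117.5387 × 1.099906 = 129.2815
Value (long) = (F − K)·e^(−rT) = (129.2815 − 119.56) × 0.909168 = 8.8385
Short position value = −(long value) = -HK$8.84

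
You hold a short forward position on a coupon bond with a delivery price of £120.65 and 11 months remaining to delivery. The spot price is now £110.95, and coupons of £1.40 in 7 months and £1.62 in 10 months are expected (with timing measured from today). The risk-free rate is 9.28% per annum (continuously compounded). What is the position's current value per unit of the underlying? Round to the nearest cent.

PV(remaining coupons) I = 1.40·e^(−0.0928·7/12) + 1.62·e^(−0.0928·10/12) = 2.8257
Current forward F = (S − I)·e^(rT) = (110.95 − 2.8257)·e^(0.0928·11/12) = 108.1243 × 1.088790 = 117.7247
Value (long) = (F − K)·e^(−rT) = (117.7247 − 120.65) × 0.918451 = -2.6867
Short position value = −(long value) = £2.69

£2.69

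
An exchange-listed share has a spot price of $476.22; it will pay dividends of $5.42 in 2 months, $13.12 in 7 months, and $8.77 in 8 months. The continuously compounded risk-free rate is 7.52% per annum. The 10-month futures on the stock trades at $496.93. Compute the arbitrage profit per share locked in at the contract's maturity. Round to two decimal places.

$17.86 per share

PV(dividends) I = 5.42·e^(−0.0752·2/12) + 13.12·e^(−0.0752·7/12) + 8.77·e^(−0.0752·8/12) = 26.2506
Fair futures F* = (S − I)·e^(rT) = (476.22 − 26.2506)·e^0.062667 = 449.9694 × 1.064672 = 479.0698
Market $496.93 > fair 479.0698: forward overpriced → cash-and-carry (borrow at r, buy the stock and collect the dividends, short the forward).
Profit at T = |F_mkt − F*| = |496.93 − 479.0698| = $17.86 per share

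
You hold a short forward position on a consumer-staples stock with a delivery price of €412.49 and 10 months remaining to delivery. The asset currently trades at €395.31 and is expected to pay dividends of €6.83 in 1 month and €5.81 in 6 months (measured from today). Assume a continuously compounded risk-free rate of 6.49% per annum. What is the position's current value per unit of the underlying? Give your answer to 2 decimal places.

PV(remaining dividends) I = 6.83·e^(−0.0649·1/12) + 5.81·e^(−0.0649·6/12) = 12.4177
Current forward F = (S − I)·e^(rT) = (395.31 − 12.4177)·e^(0.0649·10/12) = 382.8923 × 1.055573 = 404.1708
Value (long) = (F − K)·e^(−rT) = (404.1708 − 412.49) × 0.947353 = -7.8812
Short position value = −(long value) = €7.88

€7.88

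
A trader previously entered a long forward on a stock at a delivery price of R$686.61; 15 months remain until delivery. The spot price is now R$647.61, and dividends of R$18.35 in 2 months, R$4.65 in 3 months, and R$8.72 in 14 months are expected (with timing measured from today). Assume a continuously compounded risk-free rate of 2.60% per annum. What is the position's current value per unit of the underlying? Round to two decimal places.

PV(remaining dividends) I = 18.35·e^(−0.0260·2/12) + 4.65·e^(−0.0260·3/12) + 8.72·e^(−0.0260·14/12) = 31.3500
Current forward F = (S − I)·e^(rT) = (647.61 − 31.3500)·e^(0.0260·15/12) = 616.2600 × 1.033034 = 636.6175
Value (long) = (F − K)·e^(−rT) = (636.6175 − 686.61) × 0.968022 = -48.3938
Value = -R$48.39

-R$48.39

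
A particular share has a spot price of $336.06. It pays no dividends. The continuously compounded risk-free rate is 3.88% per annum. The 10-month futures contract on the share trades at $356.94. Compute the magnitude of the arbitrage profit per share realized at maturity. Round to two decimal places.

$9.84 per share

Fair futures: F* = S·e^(carry·T), with carry = r = 0.0388
F* = 336.06 · e^(0.0388 × 10/12) = 336.06 · e^0.032333 = 336.06 × 1.032861 = $347.1033
Market $356.94 > fair $347.1033: forward overpriced → cash-and-carry (buy spot, short the forward).
At maturity, profit = |F_mkt − F*| = |356.94 − 347.1033| = $9.84 per share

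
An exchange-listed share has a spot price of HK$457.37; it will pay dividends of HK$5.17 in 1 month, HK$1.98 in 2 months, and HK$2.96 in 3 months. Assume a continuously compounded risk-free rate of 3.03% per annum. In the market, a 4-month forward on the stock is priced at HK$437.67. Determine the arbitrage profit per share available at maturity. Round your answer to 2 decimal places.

PV(dividends) I = 5.17·e^(−0.0303·1/12) + 1.98·e^(−0.0303·2/12) + 2.96·e^(−0.0303·3/12) = 10.0647
Fair forward F* = (S − I)·e^(rT) = (457.37 − 10.0647)·e^0.010100 = 447.3053 × 1.010151 = 451.8459
Market HK$437.67 < fair 451.8459: forward underpriced → reverse cash-and-carry (short the stock, invest proceeds at r, pay the dividends, go long the forward).
Profit at T = |F_mkt − F*| = |437.67 − 451.8459| = HK$14.18 per share

HK$14.18 per share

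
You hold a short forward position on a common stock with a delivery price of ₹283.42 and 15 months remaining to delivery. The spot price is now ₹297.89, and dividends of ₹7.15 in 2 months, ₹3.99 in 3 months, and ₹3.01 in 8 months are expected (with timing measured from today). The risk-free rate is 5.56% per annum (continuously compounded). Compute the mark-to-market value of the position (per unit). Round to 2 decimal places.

-₹19.58

PV(remaining dividends) I = 7.15·e^(−0.0556·2/12) + 3.99·e^(−0.0556·3/12) + 3.01·e^(−0.0556·8/12) = 13.9194
Current forward F = (S − I)·e^(rT) = (297.89 − 13.9194)·e^(0.0556·15/12) = 283.9706 × 1.071972 = 304.4085
Value (long) = (F − K)·e^(−rT) = (304.4085 − 283.42) × 0.932860 = 19.5793
Short position value = −(long value) = -₹19.58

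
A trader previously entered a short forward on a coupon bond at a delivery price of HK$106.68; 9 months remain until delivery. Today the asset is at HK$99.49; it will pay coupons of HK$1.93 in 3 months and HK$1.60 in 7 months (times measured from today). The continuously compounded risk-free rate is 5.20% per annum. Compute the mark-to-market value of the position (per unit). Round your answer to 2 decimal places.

HK$6.57

PV(remaining coupons) I = 1.93·e^(−0.0520·3/12) + 1.60·e^(−0.0520·7/12) = 3.4573
Current forward F = (S − I)·e^(rT) = (99.49 − 3.4573)·e^(0.0520·9/12) = 96.0327 × 1.039770 = 99.8519
Value (long) = (F − K)·e^(−rT) = (99.8519 − 106.68) × 0.961751 = -6.5669
Short position value = −(long value) = HK$6.57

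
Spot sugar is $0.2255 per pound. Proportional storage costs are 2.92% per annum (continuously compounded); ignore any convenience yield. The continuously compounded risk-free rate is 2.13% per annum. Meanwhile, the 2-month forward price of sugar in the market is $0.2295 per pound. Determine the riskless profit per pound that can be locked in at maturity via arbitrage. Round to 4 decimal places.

Fair forward: F* = S·e^(carry·T), with carry = (r + u) = 0.0213 + 0.0292 = 0.0505
F* = 0.2255 · e^(0.0505 × 2/12) = 0.2255 · e^0.008417 = 0.2255 × 1.008453 = $0.2274
Market $0.2295 > fair $0.2274: forward overpriced → cash-and-carry (buy spot, short the forward).
At maturity, profit = |F_mkt − F*| = |0.2295 − 0.2274| = $0.0021 per pound

$0.0021 per pound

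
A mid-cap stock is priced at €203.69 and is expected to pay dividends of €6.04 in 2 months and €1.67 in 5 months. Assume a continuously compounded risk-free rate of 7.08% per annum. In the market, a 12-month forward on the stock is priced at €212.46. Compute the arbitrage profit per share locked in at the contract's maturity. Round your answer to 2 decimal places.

€1.97 per share

PV(dividends) I = 6.04·e^(−0.0708·2/12) + 1.67·e^(−0.0708·5/12) = 7.5906
Fair forward F* = (S − I)·e^(rT) = (203.69 − 7.5906)·e^0.070800 = 196.0994 × 1.073367 = 210.4866
Market €212.46 > fair 210.4866: forward overpriced → cash-and-carry (borrow at r, buy the stock and collect the dividends, short the forward).
Profit at T = |F_mkt − F*| = |212.46 − 210.4866| = €1.97 per share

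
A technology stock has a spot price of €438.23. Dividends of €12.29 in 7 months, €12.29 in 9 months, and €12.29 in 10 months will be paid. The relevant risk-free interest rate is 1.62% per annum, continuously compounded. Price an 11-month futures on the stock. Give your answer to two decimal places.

PV(dividends) I = 12.29·e^(−0.0162·7/12) + 12.29·e^(−0.0162·9/12) + 12.29·e^(−0.0162·10/12)
I = 12.1744 + 12.1416 + 12.1252 = 36.4412
F = (S − I)·e^(rT) = (438.23 − 36.4412) · e^(0.0162·11/12)
= 401.7888 · e^0.014850 = 401.7888 × 1.014961 = €407.80

€407.80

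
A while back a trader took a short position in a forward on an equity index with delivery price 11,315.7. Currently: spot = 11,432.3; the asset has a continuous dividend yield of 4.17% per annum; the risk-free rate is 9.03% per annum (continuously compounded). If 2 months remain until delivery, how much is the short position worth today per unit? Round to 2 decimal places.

Current fair forward for the remaining 2 months: F = S·e^((r − q)·T), (r − q) = 0.0903 − 0.0417 = 0.0486
F = 11432.3 · e^(0.0486 × 2/12) = 11432.3 × 1.00813289 = 11525.2776
Value of long forward = (F − K)·e^(−rT) = (11525.2776 − 11315.7) · e^(−0.0903·2/12)
= 209.5776 × 0.98506269 = 206.45
Short position value = −(long value) = -206.45

-206.45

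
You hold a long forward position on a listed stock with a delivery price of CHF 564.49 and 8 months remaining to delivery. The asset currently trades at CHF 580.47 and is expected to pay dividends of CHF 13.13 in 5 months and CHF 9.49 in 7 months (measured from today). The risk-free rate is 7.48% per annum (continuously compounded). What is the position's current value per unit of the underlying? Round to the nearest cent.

CHF 21.63

PV(remaining dividends) I = 13.13·e^(−0.0748·5/12) + 9.49·e^(−0.0748·7/12) = 21.8119
Current forward F = (S − I)·e^(rT) = (580.47 − 21.8119)·e^(0.0748·8/12) = 558.6581 × 1.051131 = 587.2228
Value (long) = (F − K)·e^(−rT) = (587.2228 − 564.49) × 0.951356 = 21.6270
Value = CHF 21.63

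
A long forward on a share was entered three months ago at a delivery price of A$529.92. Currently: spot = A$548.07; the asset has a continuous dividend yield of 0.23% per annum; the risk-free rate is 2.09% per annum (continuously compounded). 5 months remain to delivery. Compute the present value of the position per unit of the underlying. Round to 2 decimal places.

A$22.22

Current fair forward for the remaining 5 months: F = S·e^((r − q)·T), (r − q) = 0.0209 − 0.0023 = 0.0186
F = 548.07 · e^(0.0186 × 5/12) = 548.07 × 1.007780 = 552.3340
Value of long forward = (F − K)·e^(−rT) = (552.3340 − 529.92) · e^(−0.0209·5/12)
= 22.4140 × 0.991329 = 22.22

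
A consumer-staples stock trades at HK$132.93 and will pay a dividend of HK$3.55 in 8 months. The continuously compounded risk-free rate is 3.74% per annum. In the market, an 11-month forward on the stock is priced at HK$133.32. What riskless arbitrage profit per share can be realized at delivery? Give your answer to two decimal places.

PV(dividends) I = 3.55·e^(−0.0374·8/12) = 3.4626
Fair forward F* = (S − I)·e^(rT) = (132.93 − 3.4626)·e^0.034283 = 129.4674 × 1.034877 = 133.9828
Market HK$133.32 < fair 133.9828: forward underpriced → reverse cash-and-carry (short the stock, invest proceeds at r, pay the dividends, go long the forward).
Profit at T = |F_mkt − F*| = |133.32 − 133.9828| = HK$0.66 per share

HK$0.66 per share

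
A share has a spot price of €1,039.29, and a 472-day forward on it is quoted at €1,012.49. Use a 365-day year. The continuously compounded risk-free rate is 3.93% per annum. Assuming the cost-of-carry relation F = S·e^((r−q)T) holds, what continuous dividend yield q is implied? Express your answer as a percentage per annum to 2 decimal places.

5.95%

From F = S·e^((r−q)T): (r − q) = ln(F/S)/T
ln(1012.49/1039.29) = ln(0.974213) = -0.026125
(r − q) = -0.026125 / (472/365) = -0.020203
q = r − ln(F/S)/T = 0.0393 + 0.020203 = 0.059503
q = 5.95%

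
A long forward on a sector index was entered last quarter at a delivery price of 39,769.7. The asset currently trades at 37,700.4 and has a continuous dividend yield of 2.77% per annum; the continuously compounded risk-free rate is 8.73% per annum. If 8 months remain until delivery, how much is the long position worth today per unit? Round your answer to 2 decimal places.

-510.58

Current fair forward for the remaining 8 months: F = S·e^((r − q)·T), (r − q) = 0.0873 − 0.0277 = 0.0596
F = 37700.4 · e^(0.0596 × 8/12) = 37700.4 × 1.04053326 = 39228.5201
Value of long forward = (F − K)·e^(−rT) = (39228.5201 − 39769.7) · e^(−0.0873·8/12)
= -541.1799 × 0.94346124 = -510.58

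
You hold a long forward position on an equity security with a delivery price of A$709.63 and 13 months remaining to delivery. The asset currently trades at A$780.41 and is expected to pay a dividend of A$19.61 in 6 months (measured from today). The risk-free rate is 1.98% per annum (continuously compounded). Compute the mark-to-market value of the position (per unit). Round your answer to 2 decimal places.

PV(remaining dividends) I = 19.61·e^(−0.0198·6/12) = 19.4168
Current forward F = (S − I)·e^(rT) = (780.41 − 19.4168)·e^(0.0198·13/12) = 760.9932 × 1.021682 = 777.4931
Value (long) = (F − K)·e^(−rT) = (777.4931 − 709.63) × 0.978778 = 66.4229
Value = A$66.42

A$66.42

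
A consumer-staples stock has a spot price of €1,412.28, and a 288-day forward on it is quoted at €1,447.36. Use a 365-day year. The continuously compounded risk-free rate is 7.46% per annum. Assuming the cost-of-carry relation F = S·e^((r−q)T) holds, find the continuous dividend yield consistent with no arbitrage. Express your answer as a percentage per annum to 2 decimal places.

4.35%

From F = S·e^((r−q)T): (r − q) = ln(F/S)/T
ln(1447.36/1412.28) = ln(1.024839) = 0.024536
(r − q) = 0.024536 / (288/365) = 0.031096
q = r − ln(F/S)/T = 0.0746 − 0.031096 = 0.043504
q = 4.35%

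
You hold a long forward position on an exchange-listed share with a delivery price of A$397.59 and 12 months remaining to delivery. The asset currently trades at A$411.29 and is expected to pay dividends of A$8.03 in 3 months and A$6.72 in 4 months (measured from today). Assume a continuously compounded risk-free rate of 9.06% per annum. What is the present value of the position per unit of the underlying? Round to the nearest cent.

A$33.77

PV(remaining dividends) I = 8.03·e^(−0.0906·3/12) + 6.72·e^(−0.0906·4/12) = 14.3703
Current forward F = (S − I)·e^(rT) = (411.29 − 14.3703)·e^(0.0906·12/12) = 396.9197 × 1.094831 = 434.5600
Value (long) = (F − K)·e^(−rT) = (434.5600 − 397.59) × 0.913383 = 33.7678
Value = A$33.77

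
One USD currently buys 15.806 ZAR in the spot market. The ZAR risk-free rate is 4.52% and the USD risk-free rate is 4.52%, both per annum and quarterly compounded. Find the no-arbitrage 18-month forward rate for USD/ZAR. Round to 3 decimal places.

15.806

By covered interest parity, F = S · (1+r_ZAR/4)^(4T) / (1+r_USD/4)^(4T)
= 15.806 × 1.069744 / 1.069744 = 15.806 × 1.000000
F = 15.806 ZAR per USD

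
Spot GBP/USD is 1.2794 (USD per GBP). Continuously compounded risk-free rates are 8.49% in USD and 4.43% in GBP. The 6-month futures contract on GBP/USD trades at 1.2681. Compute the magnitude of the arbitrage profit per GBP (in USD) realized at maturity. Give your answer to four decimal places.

0.0375 per GBP (in USD)

Fair futures: F* = S·e^(carry·T), with carry = (r_USD − r_GBP) = 0.0849 − 0.0443 = 0.0406
F* = 1.2794 · e^(0.0406 × 6/12) = 1.2794 · e^0.020300 = 1.2794 × 1.020507 = 1.3056
Market 1.2681 < fair 1.3056: forward underpriced → reverse cash-and-carry (short spot, go long the forward).
At maturity, profit = |F_mkt − F*| = |1.2681 − 1.3056| = 0.0375 per GBP (in USD)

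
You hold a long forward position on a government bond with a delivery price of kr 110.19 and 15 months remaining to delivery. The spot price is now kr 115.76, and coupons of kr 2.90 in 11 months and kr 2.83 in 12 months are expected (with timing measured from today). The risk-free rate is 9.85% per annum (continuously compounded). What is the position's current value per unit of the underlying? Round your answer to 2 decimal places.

kr 13.12

PV(remaining coupons) I = 2.90·e^(−0.0985·11/12) + 2.83·e^(−0.0985·12/12) = 5.2142
Current forward F = (S − I)·e^(rT) = (115.76 − 5.2142)·e^(0.0985·15/12) = 110.5458 × 1.131026 = 125.0302
Value (long) = (F − K)·e^(−rT) = (125.0302 − 110.19) × 0.884153 = 13.1210
Value = kr 13.12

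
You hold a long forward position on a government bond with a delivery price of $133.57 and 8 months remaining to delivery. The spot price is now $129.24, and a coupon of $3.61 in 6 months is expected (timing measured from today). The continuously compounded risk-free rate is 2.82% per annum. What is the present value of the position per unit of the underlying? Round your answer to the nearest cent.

-$5.40

PV(remaining coupons) I = 3.61·e^(−0.0282·6/12) = 3.5595
Current forward F = (S − I)·e^(rT) = (129.24 − 3.5595)·e^(0.0282·8/12) = 125.6805 × 1.018978 = 128.0657
Value (long) = (F − K)·e^(−rT) = (128.0657 − 133.57) × 0.981376 = -5.4018
Value = -$5.40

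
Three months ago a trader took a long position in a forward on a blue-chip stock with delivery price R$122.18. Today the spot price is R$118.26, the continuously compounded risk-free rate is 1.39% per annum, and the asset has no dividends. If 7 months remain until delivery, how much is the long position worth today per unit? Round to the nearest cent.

Current fair forward for the remaining 7 months: F = S·e^(r·T), r = 0.0139
F = 118.26 · e^(0.0139 × 7/12) = 118.26 × 1.008141 = 119.2228
Value of long forward = (F − K)·e^(−rT) = (119.2228 − 122.18) · e^(−0.0139·7/12)
= -2.9572 × 0.991924 = -2.93

-R$2.93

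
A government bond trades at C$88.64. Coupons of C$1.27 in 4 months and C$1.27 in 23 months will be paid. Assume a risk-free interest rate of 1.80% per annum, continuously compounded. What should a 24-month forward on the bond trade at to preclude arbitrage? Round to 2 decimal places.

PV(coupons) I = 1.27·e^(−0.0180·4/12) + 1.27·e^(−0.0180·23/12)
I = 1.2624 + 1.2269 = 2.4893
F = (S − I)·e^(rT) = (88.64 − 2.4893) · e^(0.0180·24/12)
= 86.1507 · e^0.036000 = 86.1507 × 1.036656 = C$89.31

C$89.31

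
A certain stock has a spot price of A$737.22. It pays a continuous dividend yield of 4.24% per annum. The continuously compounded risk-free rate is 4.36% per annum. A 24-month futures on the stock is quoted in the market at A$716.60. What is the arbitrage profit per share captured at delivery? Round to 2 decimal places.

Fair futures: F* = S·e^(carry·T), with carry = (r − q) = 0.0436 − 0.0424 = 0.0012
F* = 737.22 · e^(0.0012 × 24/12) = 737.22 · e^0.002400 = 737.22 × 1.002403 = A$738.9915
Market A$716.60 < fair A$738.9915: forward underpriced → reverse cash-and-carry (short spot, go long the forward).
At maturity, profit = |F_mkt − F*| = |716.60 − 738.9915| = A$22.39 per share

A$22.39 per share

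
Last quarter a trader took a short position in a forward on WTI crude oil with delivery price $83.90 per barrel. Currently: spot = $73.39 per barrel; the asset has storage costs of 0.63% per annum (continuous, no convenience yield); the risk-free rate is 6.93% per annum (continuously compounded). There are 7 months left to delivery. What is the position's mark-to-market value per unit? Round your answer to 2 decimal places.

Current fair forward for the remaining 7 months: F = S·e^((r + u)·T), (r + u) = 0.0693 + 0.0063 = 0.0756
F = 73.39 · e^(0.0756 × 7/12) = 73.39 × 1.045087 = 76.6989
Value of long forward = (F − K)·e^(−rT) = (76.6989 − 83.90) · e^(−0.0693·7/12)
= -7.2011 × 0.960381 = -6.92
Short position value = −(long value) = $6.92

$6.92 per barrel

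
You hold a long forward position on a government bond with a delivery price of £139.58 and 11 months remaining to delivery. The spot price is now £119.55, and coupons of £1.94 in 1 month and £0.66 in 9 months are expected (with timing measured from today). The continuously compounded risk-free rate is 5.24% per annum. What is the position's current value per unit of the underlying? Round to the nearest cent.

-£16.05

PV(remaining coupons) I = 1.94·e^(−0.0524·1/12) + 0.66·e^(−0.0524·9/12) = 2.5661
Current forward F = (S − I)·e^(rT) = (119.55 − 2.5661)·e^(0.0524·11/12) = 116.9839 × 1.049206 = 122.7402
Value (long) = (F − K)·e^(−rT) = (122.7402 − 139.58) × 0.953102 = -16.0500
Value = -£16.05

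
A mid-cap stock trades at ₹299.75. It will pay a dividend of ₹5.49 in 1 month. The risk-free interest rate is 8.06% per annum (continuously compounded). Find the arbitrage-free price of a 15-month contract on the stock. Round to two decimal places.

₹325.49

PV(dividends) I = 5.49·e^(−0.0806·1/12)
I = 5.4532
F = (S − I)·e^(rT) = (299.75 − 5.4532) · e^(0.0806·15/12)
= 294.2968 · e^0.100750 = 294.2968 × 1.106000 = ₹325.49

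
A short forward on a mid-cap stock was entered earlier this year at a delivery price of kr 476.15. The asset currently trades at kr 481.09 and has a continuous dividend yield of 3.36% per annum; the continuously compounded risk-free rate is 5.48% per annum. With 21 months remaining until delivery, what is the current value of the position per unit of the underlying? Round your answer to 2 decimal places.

Current fair forward for the remaining 21 months: F = S·e^((r − q)·T), (r − q) = 0.0548 − 0.0336 = 0.0212
F = 481.09 · e^(0.0212 × 21/12) = 481.09 × 1.037797 = 499.2738
Value of long forward = (F − K)·e^(−rT) = (499.2738 − 476.15) · e^(−0.0548·21/12)
= 23.1238 × 0.908555 = 21.01
Short position value = −(long value) = -kr 21.01

-kr 21.01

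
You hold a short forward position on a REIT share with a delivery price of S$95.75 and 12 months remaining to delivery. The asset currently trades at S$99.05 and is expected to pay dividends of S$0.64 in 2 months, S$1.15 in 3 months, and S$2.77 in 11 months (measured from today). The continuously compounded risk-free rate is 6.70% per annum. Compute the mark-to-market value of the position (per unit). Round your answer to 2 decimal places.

-S$5.14

PV(remaining dividends) I = 0.64·e^(−0.0670·2/12) + 1.15·e^(−0.0670·3/12) + 2.77·e^(−0.0670·11/12) = 4.3688
Current forward F = (S − I)·e^(rT) = (99.05 − 4.3688)·e^(0.0670·12/12) = 94.6812 × 1.069295 = 101.2421
Value (long) = (F − K)·e^(−rT) = (101.2421 − 95.75) × 0.935195 = 5.1362
Short position value = −(long value) = -S$5.14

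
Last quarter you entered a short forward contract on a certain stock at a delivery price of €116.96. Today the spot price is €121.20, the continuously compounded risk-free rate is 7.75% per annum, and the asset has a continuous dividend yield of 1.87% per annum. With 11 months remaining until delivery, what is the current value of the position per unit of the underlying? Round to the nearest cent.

Current fair forward for the remaining 11 months: F = S·e^((r − q)·T), (r − q) = 0.0775 − 0.0187 = 0.0588
F = 121.20 · e^(0.0588 × 11/12) = 121.20 × 1.055379 = 127.9119
Value of long forward = (F − K)·e^(−rT) = (127.9119 − 116.96) · e^(−0.0775·11/12)
= 10.9519 × 0.931423 = 10.20
Short position value = −(long value) = -€10.20

-€10.20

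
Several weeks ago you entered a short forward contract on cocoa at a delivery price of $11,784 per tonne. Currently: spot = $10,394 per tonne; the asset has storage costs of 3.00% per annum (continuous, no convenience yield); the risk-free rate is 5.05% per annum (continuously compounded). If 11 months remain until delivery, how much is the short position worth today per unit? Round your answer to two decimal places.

$567.13 per tonne

Current fair forward for the remaining 11 months: F = S·e^((r + u)·T), (r + u) = 0.0505 + 0.0300 = 0.0805
F = 10394 · e^(0.0805 × 11/12) = 10394 × 1.07658249 = 11189.9984
Value of long forward = (F − K)·e^(−rT) = (11189.9984 − 11784) · e^(−0.0505·11/12)
= -594.0016 × 0.95476345 = -567.13
Short position value = −(long value) = $567.13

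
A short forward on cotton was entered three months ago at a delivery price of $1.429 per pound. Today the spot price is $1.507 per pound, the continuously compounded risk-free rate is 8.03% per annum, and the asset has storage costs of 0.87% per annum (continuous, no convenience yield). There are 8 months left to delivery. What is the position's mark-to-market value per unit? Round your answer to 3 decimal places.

-$0.161 per pound

Current fair forward for the remaining 8 months: F = S·e^((r + u)·T), (r + u) = 0.0803 + 0.0087 = 0.0890
F = 1.507 · e^(0.0890 × 8/12) = 1.507 × 1.061129 = 1.5991
Value of long forward = (F − K)·e^(−rT) = (1.5991 − 1.429) · e^(−0.0803·8/12)
= 0.1701 × 0.947874 = 0.161
Short position value = −(long value) = -$0.161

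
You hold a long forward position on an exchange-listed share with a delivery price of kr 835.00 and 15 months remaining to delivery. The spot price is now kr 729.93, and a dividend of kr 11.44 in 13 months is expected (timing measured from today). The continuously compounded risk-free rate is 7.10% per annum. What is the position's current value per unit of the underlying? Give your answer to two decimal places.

PV(remaining dividends) I = 11.44·e^(−0.0710·13/12) = 10.5931
Current forward F = (S − I)·e^(rT) = (729.93 − 10.5931)·e^(0.0710·15/12) = 719.3369 × 1.092807 = 786.0964
Value (long) = (F − K)·e^(−rT) = (786.0964 − 835.00) × 0.915074 = -44.7504
Value = -kr 44.75

-kr 44.75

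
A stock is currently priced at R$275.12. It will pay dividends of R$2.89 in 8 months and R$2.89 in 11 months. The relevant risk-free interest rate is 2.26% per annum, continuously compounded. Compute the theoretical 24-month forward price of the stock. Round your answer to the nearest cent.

PV(dividends) I = 2.89·e^(−0.0226·8/12) + 2.89·e^(−0.0226·11/12)
I = 2.8468 + 2.8307 = 5.6775
F = (S − I)·e^(rT) = (275.12 − 5.6775) · e^(0.0226·24/12)
= 269.4425 · e^0.045200 = 269.4425 × 1.046237 = R$281.90

R$281.90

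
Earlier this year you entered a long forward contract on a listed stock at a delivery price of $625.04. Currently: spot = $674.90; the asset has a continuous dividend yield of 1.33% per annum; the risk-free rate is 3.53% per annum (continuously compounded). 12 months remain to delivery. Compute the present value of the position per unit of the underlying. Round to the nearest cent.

Current fair forward for the remaining 12 months: F = S·e^((r − q)·T), (r − q) = 0.0353 − 0.0133 = 0.0220
F = 674.90 · e^(0.0220 × 12/12) = 674.90 × 1.022244 = 689.9125
Value of long forward = (F − K)·e^(−rT) = (689.9125 − 625.04) · e^(−0.0353·12/12)
= 64.8725 × 0.965316 = 62.62

$62.62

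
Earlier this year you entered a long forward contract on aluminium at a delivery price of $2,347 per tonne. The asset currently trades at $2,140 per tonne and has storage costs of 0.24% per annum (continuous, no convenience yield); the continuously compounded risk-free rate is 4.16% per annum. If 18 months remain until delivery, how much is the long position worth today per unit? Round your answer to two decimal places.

Current fair forward for the remaining 18 months: F = S·e^((r + u)·T), (r + u) = 0.0416 + 0.0024 = 0.0440
F = 2140 · e^(0.0440 × 18/12) = 2140 × 1.06822672 = 2286.0052
Value of long forward = (F − K)·e^(−rT) = (2286.0052 − 2347) · e^(−0.0416·18/12)
= -60.9948 × 0.93950701 = -57.31

-$57.31 per tonne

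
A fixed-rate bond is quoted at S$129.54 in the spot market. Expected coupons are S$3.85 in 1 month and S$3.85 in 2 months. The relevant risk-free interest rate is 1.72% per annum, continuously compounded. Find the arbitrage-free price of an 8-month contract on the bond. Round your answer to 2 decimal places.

PV(coupons) I = 3.85·e^(−0.0172·1/12) + 3.85·e^(−0.0172·2/12)
I = 3.8445 + 3.8390 = 7.6835
F = (S − I)·e^(rT) = (129.54 − 7.6835) · e^(0.0172·8/12)
= 121.8565 · e^0.011467 = 121.8565 × 1.011533 = S$123.26

S$123.26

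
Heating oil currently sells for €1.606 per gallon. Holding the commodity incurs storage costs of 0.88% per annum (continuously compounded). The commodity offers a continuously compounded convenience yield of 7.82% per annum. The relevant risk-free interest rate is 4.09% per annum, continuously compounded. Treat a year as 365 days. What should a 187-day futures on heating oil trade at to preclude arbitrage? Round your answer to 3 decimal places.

€1.583 per gallon

Net carry = r + u − y = 0.0409 + 0.0088 − 0.0782 = -0.0285
F = S·e^((r+u−y)T) = 1.606 · e^(-0.0285 × 187/365) = 1.606 · e^-0.014601
= 1.606 × 0.985505 = €1.583 per gallon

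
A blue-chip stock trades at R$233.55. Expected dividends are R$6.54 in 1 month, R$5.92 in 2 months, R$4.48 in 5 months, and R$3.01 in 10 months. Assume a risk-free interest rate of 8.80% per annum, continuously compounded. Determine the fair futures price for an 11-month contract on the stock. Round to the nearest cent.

R$232.10

PV(dividends) I = 6.54·e^(−0.0880·1/12) + 5.92·e^(−0.0880·2/12) + 4.48·e^(−0.0880·5/12) + 3.01·e^(−0.0880·10/12)
I = 6.4922 + 5.8338 + 4.3187 + 2.7972 = 19.4419
F = (S − I)·e^(rT) = (233.55 − 19.4419) · e^(0.0880·11/12)
= 214.1081 · e^0.080667 = 214.1081 × 1.084010 = R$232.10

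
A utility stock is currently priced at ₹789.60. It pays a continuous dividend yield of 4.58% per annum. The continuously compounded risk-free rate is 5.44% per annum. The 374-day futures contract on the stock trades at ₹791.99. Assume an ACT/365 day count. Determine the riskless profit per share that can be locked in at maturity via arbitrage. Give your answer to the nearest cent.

₹4.60 per share

Fair futures: F* = S·e^(carry·T), with carry = (r − q) = 0.0544 − 0.0458 = 0.0086
F* = 789.60 · e^(0.0086 × 374/365) = 789.60 · e^0.008812 = 789.60 × 1.008851 = ₹796.5887
Market ₹791.99 < fair ₹796.5887: forward underpriced → reverse cash-and-carry (short spot, go long the forward).
At maturity, profit = |F_mkt − F*| = |791.99 − 796.5887| = ₹4.60 per share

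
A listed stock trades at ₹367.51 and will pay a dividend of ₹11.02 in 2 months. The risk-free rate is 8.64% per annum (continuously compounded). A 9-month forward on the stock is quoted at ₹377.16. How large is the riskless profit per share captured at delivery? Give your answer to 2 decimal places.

₹3.36 per share

PV(dividends) I = 11.02·e^(−0.0864·2/12) = 10.8624
Fair forward F* = (S − I)·e^(rT) = (367.51 − 10.8624)·e^0.064800 = 356.6476 × 1.066946 = 380.5237
Market ₹377.16 < fair 380.5237: forward underpriced → reverse cash-and-carry (short the stock, invest proceeds at r, pay the dividends, go long the forward).
Profit at T = |F_mkt − F*| = |377.16 − 380.5237| = ₹3.36 per share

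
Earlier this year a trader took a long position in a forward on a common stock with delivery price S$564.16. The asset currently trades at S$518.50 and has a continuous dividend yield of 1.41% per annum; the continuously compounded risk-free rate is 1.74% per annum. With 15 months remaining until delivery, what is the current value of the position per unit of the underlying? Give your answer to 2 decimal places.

-S$42.58

Current fair forward for the remaining 15 months: F = S·e^((r − q)·T), (r − q) = 0.0174 − 0.0141 = 0.0033
F = 518.50 · e^(0.0033 × 15/12) = 518.50 × 1.004134 = 520.6435
Value of long forward = (F − K)·e^(−rT) = (520.6435 − 564.16) · e^(−0.0174·15/12)
= -43.5165 × 0.978485 = -42.58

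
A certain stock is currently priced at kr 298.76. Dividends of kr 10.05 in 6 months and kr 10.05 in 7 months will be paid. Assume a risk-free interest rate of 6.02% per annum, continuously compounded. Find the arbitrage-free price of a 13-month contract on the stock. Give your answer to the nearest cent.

kr 298.13

PV(dividends) I = 10.05·e^(−0.0602·6/12) + 10.05·e^(−0.0602·7/12)
I = 9.7520 + 9.7032 = 19.4552
F = (S − I)·e^(rT) = (298.76 − 19.4552) · e^(0.0602·13/12)
= 279.3048 · e^0.065217 = 279.3048 × 1.067391 = kr 298.13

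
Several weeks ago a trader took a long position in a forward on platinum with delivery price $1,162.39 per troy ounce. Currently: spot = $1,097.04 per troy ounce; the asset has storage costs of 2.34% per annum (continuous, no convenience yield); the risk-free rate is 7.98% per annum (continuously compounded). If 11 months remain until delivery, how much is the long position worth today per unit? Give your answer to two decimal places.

Current fair forward for the remaining 11 months: F = S·e^((r + u)·T), (r + u) = 0.0798 + 0.0234 = 0.1032
F = 1097.04 · e^(0.1032 × 11/12) = 1097.04 × 1.09921908 = 1205.8873
Value of long forward = (F − K)·e^(−rT) = (1205.8873 − 1162.39) · e^(−0.0798·11/12)
= 43.4973 × 0.92946140 = 40.43

$40.43 per troy ounce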